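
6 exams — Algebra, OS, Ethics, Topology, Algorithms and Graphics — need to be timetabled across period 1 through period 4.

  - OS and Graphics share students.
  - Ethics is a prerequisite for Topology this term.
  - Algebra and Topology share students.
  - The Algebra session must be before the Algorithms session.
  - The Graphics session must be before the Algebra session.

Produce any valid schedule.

Graphics -> period 1, Topology -> period 3, OS -> period 2, Algebra -> period 2, Ethics -> period 1, Algorithms -> period 3

Checking: Graphics(period 1) before Algebra(period 2); Ethics(period 1) before Topology(period 3); Algebra(period 2) before Algorithms(period 3); Algebra(period 2) != Topology(period 3); OS(period 2) != Graphics(period 1).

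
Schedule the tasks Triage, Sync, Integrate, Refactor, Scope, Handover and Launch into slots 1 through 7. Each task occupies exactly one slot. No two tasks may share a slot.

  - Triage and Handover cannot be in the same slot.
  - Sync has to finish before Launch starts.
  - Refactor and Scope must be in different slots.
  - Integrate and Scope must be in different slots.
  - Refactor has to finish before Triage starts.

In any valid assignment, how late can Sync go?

Downstream work caps Sync at 6.
Sync at 6 is achievable: Scope in 4; Triage in 2; Launch in 7; Integrate in 3; Handover in 5; Refactor in 1; Sync in 6.

6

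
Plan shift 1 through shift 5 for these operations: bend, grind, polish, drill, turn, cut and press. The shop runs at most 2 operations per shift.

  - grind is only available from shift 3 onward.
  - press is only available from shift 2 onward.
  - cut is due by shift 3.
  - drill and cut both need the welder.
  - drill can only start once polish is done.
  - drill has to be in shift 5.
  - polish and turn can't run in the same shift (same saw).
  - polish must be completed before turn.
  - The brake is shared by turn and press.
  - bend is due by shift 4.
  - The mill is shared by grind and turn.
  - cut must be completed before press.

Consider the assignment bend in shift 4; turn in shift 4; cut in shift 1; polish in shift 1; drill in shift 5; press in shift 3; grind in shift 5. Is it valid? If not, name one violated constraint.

polish must be completed before turn — holds.
drill has to be in shift 5 — holds.
polish and turn can't run in the same shift (same saw) — holds.
drill can only start once polish is done — holds.
drill and cut both need the welder — holds.
The brake is shared by turn and press — holds.
bend is due by shift 4 — holds.
The shop runs at most 2 operations per shift — holds.
press is only available from shift 2 onward — holds.
cut must be completed before press — holds.
cut is due by shift 3 — holds.
grind is only available from shift 3 onward — holds.
The mill is shared by grind and turn — holds.

Valid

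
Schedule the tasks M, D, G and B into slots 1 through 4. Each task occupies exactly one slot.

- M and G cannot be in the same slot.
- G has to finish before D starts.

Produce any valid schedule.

D -> 2; B -> 1; G -> 1; M -> 2

Checking: G(1) before D(2); M(2) != G(1).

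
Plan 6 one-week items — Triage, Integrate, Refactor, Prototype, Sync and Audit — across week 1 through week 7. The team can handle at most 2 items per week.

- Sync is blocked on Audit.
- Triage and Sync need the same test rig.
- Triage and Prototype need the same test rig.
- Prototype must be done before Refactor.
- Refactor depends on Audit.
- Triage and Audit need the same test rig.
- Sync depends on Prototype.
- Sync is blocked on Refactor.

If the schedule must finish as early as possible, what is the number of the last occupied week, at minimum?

week 3

The precedence chain requires at least 3 distinct weeks.
With at most 2 per week and 6 work items, at least 3 weeks are needed.
3 works (last occupied week: week 3): for example Integrate -> week 3; Refactor -> week 2; Audit -> week 1; Triage -> week 2; Prototype -> week 1; Sync -> week 3.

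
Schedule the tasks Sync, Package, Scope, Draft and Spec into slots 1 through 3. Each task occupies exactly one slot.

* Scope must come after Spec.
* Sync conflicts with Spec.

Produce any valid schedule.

Package=1; Sync=2; Spec=1; Draft=1; Scope=2

Checking: Spec(1) before Scope(2); Sync(2) != Spec(1).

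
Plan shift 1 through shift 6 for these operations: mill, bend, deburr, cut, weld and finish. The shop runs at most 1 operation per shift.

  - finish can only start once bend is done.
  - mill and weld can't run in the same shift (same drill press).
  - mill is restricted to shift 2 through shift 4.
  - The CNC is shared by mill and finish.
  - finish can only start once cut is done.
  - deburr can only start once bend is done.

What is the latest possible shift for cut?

Downstream work caps cut at shift 5.
cut at shift 5 is achievable: finish in shift 6, mill in shift 2, deburr in shift 3, bend in shift 1, weld in shift 4, cut in shift 5.

shift 5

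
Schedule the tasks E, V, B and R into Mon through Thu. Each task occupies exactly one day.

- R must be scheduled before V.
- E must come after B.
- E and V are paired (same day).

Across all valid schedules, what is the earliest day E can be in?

Tue

Precedence pushes E to at least Tue.
E at Tue is achievable: R -> Mon, E -> Tue, V -> Tue, B -> Mon.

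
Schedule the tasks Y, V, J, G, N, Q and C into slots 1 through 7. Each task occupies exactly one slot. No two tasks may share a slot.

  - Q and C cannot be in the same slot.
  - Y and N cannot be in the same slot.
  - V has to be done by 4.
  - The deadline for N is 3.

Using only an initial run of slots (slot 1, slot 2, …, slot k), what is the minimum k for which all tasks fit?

With at most 1 per slot and 7 tasks, at least 7 slots are needed.
7 works (last occupied slot: 7): for example J -> 4, Q -> 6, G -> 5, V -> 2, N -> 1, Y -> 3, C -> 7.

7 slots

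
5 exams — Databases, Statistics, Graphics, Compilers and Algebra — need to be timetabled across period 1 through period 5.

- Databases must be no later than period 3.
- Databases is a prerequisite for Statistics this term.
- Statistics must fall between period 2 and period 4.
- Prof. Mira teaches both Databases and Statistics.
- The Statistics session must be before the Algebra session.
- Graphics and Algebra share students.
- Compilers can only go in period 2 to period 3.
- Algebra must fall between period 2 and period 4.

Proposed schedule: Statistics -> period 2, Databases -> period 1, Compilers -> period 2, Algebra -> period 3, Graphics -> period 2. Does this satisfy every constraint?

Databases is a prerequisite for Statistics this term — holds.
Prof. Mira teaches both Databases and Statistics — holds.
Compilers can only go in period 2 to period 3 — holds.
Databases must be no later than period 3 — holds.
The Statistics session must be before the Algebra session — holds.
Statistics must fall between period 2 and period 4 — holds.
Algebra must fall between period 2 and period 4 — holds.
Graphics and Algebra share students — holds.

Valid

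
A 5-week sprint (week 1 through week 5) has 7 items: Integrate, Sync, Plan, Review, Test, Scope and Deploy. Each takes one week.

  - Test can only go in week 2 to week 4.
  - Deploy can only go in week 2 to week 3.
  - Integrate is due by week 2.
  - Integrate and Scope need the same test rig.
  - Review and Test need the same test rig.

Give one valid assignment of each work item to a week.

Deploy=week 2, Scope=week 2, Plan=week 1, Integrate=week 1, Test=week 2, Sync=week 1, Review=week 1

Checking: Review(week 1) != Test(week 2); Integrate(week 1) != Scope(week 2); Test=week 2 in [week 2,week 4]; Deploy=week 2 in [week 2,week 3]; Integrate=week 1 in [week 1,week 2].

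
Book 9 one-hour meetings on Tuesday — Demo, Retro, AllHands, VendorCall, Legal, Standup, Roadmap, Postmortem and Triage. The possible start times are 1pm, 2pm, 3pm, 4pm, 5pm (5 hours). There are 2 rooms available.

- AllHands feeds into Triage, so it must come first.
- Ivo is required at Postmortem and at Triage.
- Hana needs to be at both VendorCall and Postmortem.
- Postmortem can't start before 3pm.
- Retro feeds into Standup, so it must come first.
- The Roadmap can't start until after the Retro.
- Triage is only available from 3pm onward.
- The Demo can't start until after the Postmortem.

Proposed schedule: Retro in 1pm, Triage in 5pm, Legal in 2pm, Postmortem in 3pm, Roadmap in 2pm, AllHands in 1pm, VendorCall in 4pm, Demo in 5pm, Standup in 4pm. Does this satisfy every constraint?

Yes, all constraints hold

Retro feeds into Standup, so it must come first — holds.
There are 2 rooms available — holds.
The Roadmap can't start until after the Retro — holds.
Postmortem can't start before 3pm — holds.
Ivo is required at Postmortem and at Triage — holds.
Hana needs to be at both VendorCall and Postmortem — holds.
Triage is only available from 3pm onward — holds.
AllHands feeds into Triage, so it must come first — holds.
The Demo can't start until after the Postmortem — holds.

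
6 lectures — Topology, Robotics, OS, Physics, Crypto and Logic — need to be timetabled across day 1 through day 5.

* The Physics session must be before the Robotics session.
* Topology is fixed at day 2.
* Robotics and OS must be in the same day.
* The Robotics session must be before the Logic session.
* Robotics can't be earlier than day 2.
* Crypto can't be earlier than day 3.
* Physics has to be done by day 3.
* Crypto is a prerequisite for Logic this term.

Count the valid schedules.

15

Splitting on Robotics: it can be day 2 (3), day 3 (6), day 4 (6). Listing each branch's schedules as (Topology, OS, Physics, Crypto, Logic) by day number:
Robotics=day 2: (2,2,1,3,4) (2,2,1,3,5) (2,2,1,4,5) — 3.
Robotics=day 3: (2,3,1,3,4) (2,3,1,3,5) (2,3,1,4,5) (2,3,2,3,4) (2,3,2,3,5) (2,3,2,4,5) — 6.
Robotics=day 4: (2,4,1,3,5) (2,4,1,4,5) (2,4,2,3,5) (2,4,2,4,5) (2,4,3,3,5) (2,4,3,4,5) — 6.
Summing: 3 + 6 + 6 = 15.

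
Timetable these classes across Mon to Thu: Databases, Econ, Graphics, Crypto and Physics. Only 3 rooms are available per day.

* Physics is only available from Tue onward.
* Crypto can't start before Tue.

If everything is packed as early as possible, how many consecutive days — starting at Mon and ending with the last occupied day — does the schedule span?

With at most 3 per day and 5 classes, at least 2 days are needed.
Crypto can't be placed before Tue — that is day 2 counting from Mon — so the schedule must run through at least 2 days.
2 works (last occupied day: Tue): for example Databases -> Mon, Crypto -> Tue, Graphics -> Mon, Physics -> Tue, Econ -> Mon.

2 days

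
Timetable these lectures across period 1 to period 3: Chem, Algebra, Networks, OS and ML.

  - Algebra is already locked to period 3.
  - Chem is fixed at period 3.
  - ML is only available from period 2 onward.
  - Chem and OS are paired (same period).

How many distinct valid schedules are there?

Splitting on Networks: it can be period 1 (2), period 2 (2), period 3 (2). Listing each branch's schedules as (Chem, Algebra, OS, ML) by period number:
Networks=period 1: (3,3,3,2) (3,3,3,3) — 2.
Networks=period 2: (3,3,3,2) (3,3,3,3) — 2.
Networks=period 3: (3,3,3,2) (3,3,3,3) — 2.
Summing: 2 + 2 + 2 = 6.

6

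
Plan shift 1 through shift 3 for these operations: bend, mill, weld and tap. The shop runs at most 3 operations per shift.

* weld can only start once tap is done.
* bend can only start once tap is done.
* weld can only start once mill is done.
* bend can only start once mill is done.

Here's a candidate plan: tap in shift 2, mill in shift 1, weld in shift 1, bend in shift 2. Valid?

weld can only start once mill is done — violated.
bend can only start once tap is done — violated.
bend can only start once mill is done — holds.
weld can only start once tap is done — violated.
The shop runs at most 3 operations per shift — holds.

No — it violates: weld can only start once tap is done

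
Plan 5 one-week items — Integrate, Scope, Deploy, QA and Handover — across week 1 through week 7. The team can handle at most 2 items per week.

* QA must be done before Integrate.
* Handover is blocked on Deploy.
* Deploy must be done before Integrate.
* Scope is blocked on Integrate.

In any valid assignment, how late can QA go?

Downstream work caps QA at week 5.
QA at week 5 is achievable: Deploy -> week 1; QA -> week 5; Integrate -> week 6; Handover -> week 2; Scope -> week 7.

week 5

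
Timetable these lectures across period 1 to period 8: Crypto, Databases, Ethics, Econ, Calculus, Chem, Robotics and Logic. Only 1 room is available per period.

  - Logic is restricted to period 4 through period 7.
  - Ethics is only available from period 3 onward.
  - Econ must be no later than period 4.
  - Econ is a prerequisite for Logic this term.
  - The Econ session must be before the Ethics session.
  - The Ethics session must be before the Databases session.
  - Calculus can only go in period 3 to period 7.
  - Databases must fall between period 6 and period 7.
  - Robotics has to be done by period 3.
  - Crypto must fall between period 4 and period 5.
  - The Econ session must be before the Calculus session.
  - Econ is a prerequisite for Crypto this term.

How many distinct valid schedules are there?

28

Splitting on Crypto: it can be period 4 (14), period 5 (14). Listing each branch's schedules as (Databases, Ethics, Econ, Calculus, Chem, Robotics, Logic) by period number:
Crypto=period 4: (6,3,1,5,8,2,7) (6,3,1,7,8,2,5) (6,3,2,5,8,1,7) (6,3,2,7,8,1,5) (6,5,1,3,8,2,7) (6,5,2,3,8,1,7) (7,3,1,5,8,2,6) (7,3,1,6,8,2,5) (7,3,2,5,8,1,6) (7,3,2,6,8,1,5) (7,5,1,3,8,2,6) (7,5,2,3,8,1,6) (7,6,1,3,8,2,5) (7,6,2,3,8,1,5) — 14.
Crypto=period 5: (6,3,1,4,8,2,7) (6,3,1,7,8,2,4) (6,3,2,4,8,1,7) (6,3,2,7,8,1,4) (6,4,1,3,8,2,7) (6,4,2,3,8,1,7) (7,3,1,4,8,2,6) (7,3,1,6,8,2,4) (7,3,2,4,8,1,6) (7,3,2,6,8,1,4) (7,4,1,3,8,2,6) (7,4,2,3,8,1,6) (7,6,1,3,8,2,4) (7,6,2,3,8,1,4) — 14.
Summing: 14 + 14 = 28.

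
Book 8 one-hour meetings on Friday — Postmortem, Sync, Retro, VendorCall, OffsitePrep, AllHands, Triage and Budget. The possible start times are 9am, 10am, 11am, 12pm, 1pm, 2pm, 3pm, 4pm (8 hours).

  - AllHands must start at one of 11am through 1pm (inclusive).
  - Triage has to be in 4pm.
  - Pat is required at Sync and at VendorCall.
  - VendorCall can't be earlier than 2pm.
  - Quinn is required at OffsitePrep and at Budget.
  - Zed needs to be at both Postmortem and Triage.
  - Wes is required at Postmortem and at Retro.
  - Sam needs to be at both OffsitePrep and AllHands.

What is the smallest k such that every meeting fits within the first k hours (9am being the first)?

Triage can't be placed before 4pm — that is hour 8 counting from 9am — so the schedule must run through at least 8 hours.
8 works (last occupied hour: 4pm): for example Triage in 4pm; Sync in 9am; Retro in 10am; OffsitePrep in 9am; Budget in 10am; AllHands in 11am; Postmortem in 9am; VendorCall in 2pm.

8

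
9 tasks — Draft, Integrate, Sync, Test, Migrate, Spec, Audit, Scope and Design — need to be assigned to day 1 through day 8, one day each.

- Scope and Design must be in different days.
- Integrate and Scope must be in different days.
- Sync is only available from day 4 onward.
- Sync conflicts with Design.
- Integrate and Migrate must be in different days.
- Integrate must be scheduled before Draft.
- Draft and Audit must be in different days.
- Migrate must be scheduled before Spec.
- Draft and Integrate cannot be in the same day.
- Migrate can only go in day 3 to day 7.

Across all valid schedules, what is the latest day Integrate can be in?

day 7

Downstream work caps Integrate at day 7.
Integrate at day 7 is achievable: Migrate=day 3; Test=day 1; Scope=day 1; Spec=day 4; Draft=day 8; Integrate=day 7; Sync=day 4; Audit=day 1; Design=day 2.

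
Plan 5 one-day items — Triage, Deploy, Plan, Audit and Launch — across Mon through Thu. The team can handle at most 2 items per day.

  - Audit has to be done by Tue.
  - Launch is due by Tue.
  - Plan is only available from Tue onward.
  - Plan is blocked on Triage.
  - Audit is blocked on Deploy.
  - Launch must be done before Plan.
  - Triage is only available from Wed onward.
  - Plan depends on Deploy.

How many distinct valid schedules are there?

Enumerating: Deploy in Mon, Launch in Mon, Triage in Wed, Audit in Tue, Plan in Thu | Triage -> Wed; Launch -> Tue; Plan -> Thu; Audit -> Tue; Deploy -> Mon.

2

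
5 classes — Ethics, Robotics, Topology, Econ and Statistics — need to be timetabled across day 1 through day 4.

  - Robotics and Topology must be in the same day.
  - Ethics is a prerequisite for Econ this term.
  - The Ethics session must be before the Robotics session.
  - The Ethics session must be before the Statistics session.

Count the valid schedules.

Splitting on Ethics: it can be day 1 (27), day 2 (8), day 3 (1). Listing each branch's schedules as (Robotics, Topology, Econ, Statistics) by day number:
Ethics=day 1: (2,2,2,2) (2,2,2,3) (2,2,2,4) (2,2,3,2) (2,2,3,3) (2,2,3,4) (2,2,4,2) (2,2,4,3) (2,2,4,4) (3,3,2,2) (3,3,2,3) (3,3,2,4) (3,3,3,2) (3,3,3,3) (3,3,3,4) (3,3,4,2) (3,3,4,3) (3,3,4,4) (4,4,2,2) (4,4,2,3) (4,4,2,4) (4,4,3,2) (4,4,3,3) (4,4,3,4) (4,4,4,2) (4,4,4,3) (4,4,4,4) — 27.
Ethics=day 2: (3,3,3,3) (3,3,3,4) (3,3,4,3) (3,3,4,4) (4,4,3,3) (4,4,3,4) (4,4,4,3) (4,4,4,4) — 8.
Ethics=day 3: (4,4,4,4) — 1.
Summing: 27 + 8 + 1 = 36.

36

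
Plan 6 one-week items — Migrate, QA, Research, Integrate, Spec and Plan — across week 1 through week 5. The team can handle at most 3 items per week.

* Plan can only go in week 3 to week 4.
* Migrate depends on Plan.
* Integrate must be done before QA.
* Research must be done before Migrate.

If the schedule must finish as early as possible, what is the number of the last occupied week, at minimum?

4

The precedence chain requires at least 2 distinct weeks.
With at most 3 per week and 6 tasks, at least 2 weeks are needed.
Propagating the time windows through the other constraints, Migrate can't land before week 4, so the schedule must run through at least week 4.
4 works (last occupied week: week 4): for example Migrate in week 4; QA in week 2; Research in week 1; Integrate in week 1; Spec in week 1; Plan in week 3.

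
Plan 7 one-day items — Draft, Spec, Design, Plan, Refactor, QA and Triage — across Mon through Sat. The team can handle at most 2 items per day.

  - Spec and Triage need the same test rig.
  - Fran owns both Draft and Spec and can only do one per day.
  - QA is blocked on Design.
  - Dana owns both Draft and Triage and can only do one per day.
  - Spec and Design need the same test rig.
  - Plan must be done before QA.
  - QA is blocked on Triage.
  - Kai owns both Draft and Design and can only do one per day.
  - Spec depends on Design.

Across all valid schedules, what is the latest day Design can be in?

Fri

Downstream work caps Design at Fri.
Design at Fri is achievable: Spec -> Sat, Design -> Fri, Draft -> Tue, Triage -> Mon, QA -> Sat, Refactor -> Tue, Plan -> Mon.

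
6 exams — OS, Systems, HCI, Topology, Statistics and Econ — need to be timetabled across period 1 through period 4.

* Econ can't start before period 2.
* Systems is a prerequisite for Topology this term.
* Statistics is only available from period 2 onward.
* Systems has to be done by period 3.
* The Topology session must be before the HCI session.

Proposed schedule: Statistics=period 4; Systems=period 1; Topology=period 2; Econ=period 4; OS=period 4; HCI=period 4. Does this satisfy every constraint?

The Topology session must be before the HCI session — holds.
Econ can't start before period 2 — holds.
Systems is a prerequisite for Topology this term — holds.
Systems has to be done by period 3 — holds.
Statistics is only available from period 2 onward — holds.

Yes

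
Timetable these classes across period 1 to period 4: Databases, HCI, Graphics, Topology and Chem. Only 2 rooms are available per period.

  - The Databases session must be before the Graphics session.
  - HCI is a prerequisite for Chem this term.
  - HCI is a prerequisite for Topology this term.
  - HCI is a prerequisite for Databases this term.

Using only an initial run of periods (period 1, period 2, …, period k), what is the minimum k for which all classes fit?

3

The precedence chain requires at least 3 distinct periods.
With at most 2 per period and 5 classes, at least 3 periods are needed.
3 works (last occupied period: period 3): for example Graphics=period 3; HCI=period 1; Topology=period 2; Chem=period 3; Databases=period 2.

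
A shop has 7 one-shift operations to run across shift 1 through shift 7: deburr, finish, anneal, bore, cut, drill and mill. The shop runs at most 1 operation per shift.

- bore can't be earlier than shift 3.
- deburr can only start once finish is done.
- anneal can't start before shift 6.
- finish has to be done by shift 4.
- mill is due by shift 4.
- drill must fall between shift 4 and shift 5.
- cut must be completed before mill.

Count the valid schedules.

Splitting on finish: it can be shift 1 (14), shift 2 (12), shift 3 (8), shift 4 (2). Listing each branch's schedules as (deburr, anneal, bore, cut, drill, mill) by shift number:
finish=shift 1: (2,6,7,3,5,4) (2,7,6,3,5,4) (3,6,7,2,5,4) (3,7,6,2,5,4) (4,6,7,2,5,3) (4,7,6,2,5,3) (5,6,7,2,4,3) (5,7,6,2,4,3) (6,7,3,2,5,4) (6,7,4,2,5,3) (6,7,5,2,4,3) (7,6,3,2,5,4) (7,6,4,2,5,3) (7,6,5,2,4,3) — 14.
finish=shift 2: (3,6,7,1,5,4) (3,7,6,1,5,4) (4,6,7,1,5,3) (4,7,6,1,5,3) (5,6,7,1,4,3) (5,7,6,1,4,3) (6,7,3,1,5,4) (6,7,4,1,5,3) (6,7,5,1,4,3) (7,6,3,1,5,4) (7,6,4,1,5,3) (7,6,5,1,4,3) — 12.
finish=shift 3: (4,6,7,1,5,2) (4,7,6,1,5,2) (5,6,7,1,4,2) (5,7,6,1,4,2) (6,7,4,1,5,2) (6,7,5,1,4,2) (7,6,4,1,5,2) (7,6,5,1,4,2) — 8.
finish=shift 4: (6,7,3,1,5,2) (7,6,3,1,5,2) — 2.
Summing: 14 + 12 + 8 + 2 = 36.

36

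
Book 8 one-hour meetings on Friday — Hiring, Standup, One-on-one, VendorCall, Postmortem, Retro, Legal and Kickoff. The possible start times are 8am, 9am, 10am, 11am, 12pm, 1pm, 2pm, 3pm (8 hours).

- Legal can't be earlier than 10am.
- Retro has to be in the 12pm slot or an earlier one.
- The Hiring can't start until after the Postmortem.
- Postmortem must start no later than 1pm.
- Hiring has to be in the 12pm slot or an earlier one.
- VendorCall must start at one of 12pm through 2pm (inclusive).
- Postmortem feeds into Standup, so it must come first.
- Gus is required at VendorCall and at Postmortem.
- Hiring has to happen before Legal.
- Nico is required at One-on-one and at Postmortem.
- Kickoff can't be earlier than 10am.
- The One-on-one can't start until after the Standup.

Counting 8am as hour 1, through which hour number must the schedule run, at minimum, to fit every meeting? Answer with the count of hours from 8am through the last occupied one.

The precedence chain requires at least 3 distinct hours.
VendorCall can't be placed before 12pm — that is hour 5 counting from 8am — so the schedule must run through at least 5 hours.
5 works (last occupied hour: 12pm): for example Postmortem in 8am, Kickoff in 10am, Standup in 9am, Hiring in 9am, Retro in 8am, One-on-one in 10am, VendorCall in 12pm, Legal in 10am.

5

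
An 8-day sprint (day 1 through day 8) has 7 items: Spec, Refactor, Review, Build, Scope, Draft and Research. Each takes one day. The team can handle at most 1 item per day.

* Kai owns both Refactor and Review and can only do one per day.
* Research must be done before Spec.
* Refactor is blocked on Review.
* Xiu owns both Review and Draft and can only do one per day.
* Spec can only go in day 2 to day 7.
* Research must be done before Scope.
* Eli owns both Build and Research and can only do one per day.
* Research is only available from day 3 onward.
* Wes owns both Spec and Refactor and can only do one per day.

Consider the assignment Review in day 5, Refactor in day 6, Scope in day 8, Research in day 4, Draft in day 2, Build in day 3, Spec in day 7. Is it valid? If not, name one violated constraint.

Yes, all constraints hold

Research must be done before Spec — holds.
Spec can only go in day 2 to day 7 — holds.
Refactor is blocked on Review — holds.
Research must be done before Scope — holds.
Research is only available from day 3 onward — holds.
The team can handle at most 1 item per day — holds.
Kai owns both Refactor and Review and can only do one per day — holds.
Eli owns both Build and Research and can only do one per day — holds.
Wes owns both Spec and Refactor and can only do one per day — holds.
Xiu owns both Review and Draft and can only do one per day — holds.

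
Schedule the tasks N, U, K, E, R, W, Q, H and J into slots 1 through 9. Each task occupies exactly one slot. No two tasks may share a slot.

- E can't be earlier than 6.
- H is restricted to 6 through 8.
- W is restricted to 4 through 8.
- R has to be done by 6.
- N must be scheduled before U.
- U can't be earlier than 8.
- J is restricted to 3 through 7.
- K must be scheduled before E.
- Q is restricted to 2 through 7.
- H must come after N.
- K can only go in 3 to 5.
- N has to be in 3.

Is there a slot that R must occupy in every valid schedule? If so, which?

1

R's own window allows nothing later than 6.
So R is pinned to 1.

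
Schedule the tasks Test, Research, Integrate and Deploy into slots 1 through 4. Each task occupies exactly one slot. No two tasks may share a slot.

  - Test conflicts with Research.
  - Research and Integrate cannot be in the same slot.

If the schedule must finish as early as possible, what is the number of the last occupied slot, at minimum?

With at most 1 per slot and 4 tasks, at least 4 slots are needed.
4 works (last occupied slot: 4): for example Research in 2; Deploy in 4; Test in 1; Integrate in 3.

4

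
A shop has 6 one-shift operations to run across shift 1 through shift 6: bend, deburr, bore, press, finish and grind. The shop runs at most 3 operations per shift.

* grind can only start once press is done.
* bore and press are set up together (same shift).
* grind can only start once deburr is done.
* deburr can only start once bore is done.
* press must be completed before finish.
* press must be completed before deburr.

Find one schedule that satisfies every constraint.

grind=shift 3, deburr=shift 2, bend=shift 1, bore=shift 1, finish=shift 2, press=shift 1

Checking: deburr(shift 2) before grind(shift 3); press(shift 1) before grind(shift 3); bore(shift 1) before deburr(shift 2); press(shift 1) before deburr(shift 2); press(shift 1) before finish(shift 2); bore = press = shift 1; max 3 per shift (cap 3).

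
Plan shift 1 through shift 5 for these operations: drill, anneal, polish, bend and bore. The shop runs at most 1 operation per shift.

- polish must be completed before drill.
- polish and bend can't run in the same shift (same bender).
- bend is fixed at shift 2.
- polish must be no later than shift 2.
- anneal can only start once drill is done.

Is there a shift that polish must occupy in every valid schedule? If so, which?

polish's window is shift 1–shift 2.
bend is fixed at shift 2, and polish can't share a shift with bend.
So polish must be shift 1.

shift 1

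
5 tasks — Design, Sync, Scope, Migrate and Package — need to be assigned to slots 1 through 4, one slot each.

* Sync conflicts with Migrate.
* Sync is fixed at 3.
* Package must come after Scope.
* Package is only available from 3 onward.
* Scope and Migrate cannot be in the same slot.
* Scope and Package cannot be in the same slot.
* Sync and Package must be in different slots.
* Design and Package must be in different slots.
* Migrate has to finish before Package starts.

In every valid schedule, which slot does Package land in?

Package's window is 3–4.
Sync is fixed at 3, and Package can't share a slot with Sync.
So Package must be 4.

4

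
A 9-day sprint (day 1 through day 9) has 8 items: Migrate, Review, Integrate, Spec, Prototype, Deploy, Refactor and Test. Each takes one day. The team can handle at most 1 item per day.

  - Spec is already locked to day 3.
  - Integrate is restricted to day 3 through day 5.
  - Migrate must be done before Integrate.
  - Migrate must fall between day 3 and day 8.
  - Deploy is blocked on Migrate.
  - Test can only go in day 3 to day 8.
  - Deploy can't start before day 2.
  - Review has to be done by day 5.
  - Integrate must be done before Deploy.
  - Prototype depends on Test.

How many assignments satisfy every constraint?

Splitting on Review: it can be day 1 (24), day 2 (24). Listing each branch's schedules as (Migrate, Integrate, Spec, Prototype, Deploy, Refactor, Test) by day number:
Review=day 1: (4,5,3,7,8,2,6) (4,5,3,7,8,9,6) (4,5,3,7,9,2,6) (4,5,3,7,9,8,6) (4,5,3,8,6,2,7) (4,5,3,8,6,9,7) (4,5,3,8,7,2,6) (4,5,3,8,7,9,6) (4,5,3,8,9,2,6) (4,5,3,8,9,2,7) (4,5,3,8,9,6,7) (4,5,3,8,9,7,6) (4,5,3,9,6,2,7) (4,5,3,9,6,2,8) (4,5,3,9,6,7,8) (4,5,3,9,6,8,7) (4,5,3,9,7,2,6) (4,5,3,9,7,2,8) (4,5,3,9,7,6,8) (4,5,3,9,7,8,6) (4,5,3,9,8,2,6) (4,5,3,9,8,2,7) (4,5,3,9,8,6,7) (4,5,3,9,8,7,6) — 24.
Review=day 2: (4,5,3,7,8,1,6) (4,5,3,7,8,9,6) (4,5,3,7,9,1,6) (4,5,3,7,9,8,6) (4,5,3,8,6,1,7) (4,5,3,8,6,9,7) (4,5,3,8,7,1,6) (4,5,3,8,7,9,6) (4,5,3,8,9,1,6) (4,5,3,8,9,1,7) (4,5,3,8,9,6,7) (4,5,3,8,9,7,6) (4,5,3,9,6,1,7) (4,5,3,9,6,1,8) (4,5,3,9,6,7,8) (4,5,3,9,6,8,7) (4,5,3,9,7,1,6) (4,5,3,9,7,1,8) (4,5,3,9,7,6,8) (4,5,3,9,7,8,6) (4,5,3,9,8,1,6) (4,5,3,9,8,1,7) (4,5,3,9,8,6,7) (4,5,3,9,8,7,6) — 24.
Summing: 24 + 24 = 48.

48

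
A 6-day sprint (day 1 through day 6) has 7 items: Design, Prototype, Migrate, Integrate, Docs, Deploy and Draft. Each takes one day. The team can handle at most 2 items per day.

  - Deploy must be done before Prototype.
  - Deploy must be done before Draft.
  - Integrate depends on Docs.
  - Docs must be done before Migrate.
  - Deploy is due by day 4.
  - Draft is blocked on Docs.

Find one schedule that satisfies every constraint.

Design -> day 4, Deploy -> day 1, Draft -> day 2, Migrate -> day 3, Docs -> day 1, Integrate -> day 3, Prototype -> day 2

Checking: Docs(day 1) before Draft(day 2); Deploy(day 1) before Prototype(day 2); Docs(day 1) before Migrate(day 3); Docs(day 1) before Integrate(day 3); Deploy(day 1) before Draft(day 2); Deploy=day 1 in [day 1,day 4]; max 2 per day (cap 2).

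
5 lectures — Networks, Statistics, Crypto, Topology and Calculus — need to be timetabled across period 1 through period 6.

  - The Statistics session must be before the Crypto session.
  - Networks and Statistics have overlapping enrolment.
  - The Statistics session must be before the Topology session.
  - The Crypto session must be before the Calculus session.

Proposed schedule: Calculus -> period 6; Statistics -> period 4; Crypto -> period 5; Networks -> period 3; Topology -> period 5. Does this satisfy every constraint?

Yes, all constraints hold

The Crypto session must be before the Calculus session — holds.
The Statistics session must be before the Crypto session — holds.
The Statistics session must be before the Topology session — holds.
Networks and Statistics have overlapping enrolment — holds.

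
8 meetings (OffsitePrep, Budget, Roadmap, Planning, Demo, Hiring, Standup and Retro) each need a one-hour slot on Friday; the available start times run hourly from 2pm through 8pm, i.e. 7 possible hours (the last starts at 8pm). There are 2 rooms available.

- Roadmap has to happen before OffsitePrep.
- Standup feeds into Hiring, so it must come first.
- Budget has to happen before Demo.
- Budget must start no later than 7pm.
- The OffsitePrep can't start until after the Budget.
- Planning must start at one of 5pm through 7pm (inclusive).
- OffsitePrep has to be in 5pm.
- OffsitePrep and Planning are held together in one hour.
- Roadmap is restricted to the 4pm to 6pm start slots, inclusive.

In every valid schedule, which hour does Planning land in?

5pm

Planning is available from 5pm; Planning's own window allows nothing later than 7pm; Planning must be in the same hour as OffsitePrep, which can't be after 5pm, so Planning is at most 5pm.
So Planning is pinned to 5pm.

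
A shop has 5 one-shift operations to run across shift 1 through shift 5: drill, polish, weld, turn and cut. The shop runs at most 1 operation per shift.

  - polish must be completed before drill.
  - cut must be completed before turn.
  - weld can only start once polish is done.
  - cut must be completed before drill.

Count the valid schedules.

Splitting on drill: it can be shift 3 (4), shift 4 (6), shift 5 (6). Listing each branch's schedules as (polish, weld, turn, cut) by shift number:
drill=shift 3: (1,4,5,2) (1,5,4,2) (2,4,5,1) (2,5,4,1) — 4.
drill=shift 4: (1,2,5,3) (1,3,5,2) (1,5,3,2) (2,3,5,1) (2,5,3,1) (3,5,2,1) — 6.
drill=shift 5: (1,2,4,3) (1,3,4,2) (1,4,3,2) (2,3,4,1) (2,4,3,1) (3,4,2,1) — 6.
Summing: 4 + 6 + 6 = 16.

16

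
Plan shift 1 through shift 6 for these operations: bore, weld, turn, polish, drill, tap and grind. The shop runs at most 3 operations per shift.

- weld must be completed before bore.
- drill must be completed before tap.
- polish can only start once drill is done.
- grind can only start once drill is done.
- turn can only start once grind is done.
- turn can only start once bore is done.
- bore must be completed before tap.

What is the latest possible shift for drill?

Downstream work caps drill at shift 4.
drill at shift 4 is achievable: grind in shift 5, weld in shift 1, drill in shift 4, polish in shift 5, turn in shift 6, bore in shift 2, tap in shift 5.

shift 4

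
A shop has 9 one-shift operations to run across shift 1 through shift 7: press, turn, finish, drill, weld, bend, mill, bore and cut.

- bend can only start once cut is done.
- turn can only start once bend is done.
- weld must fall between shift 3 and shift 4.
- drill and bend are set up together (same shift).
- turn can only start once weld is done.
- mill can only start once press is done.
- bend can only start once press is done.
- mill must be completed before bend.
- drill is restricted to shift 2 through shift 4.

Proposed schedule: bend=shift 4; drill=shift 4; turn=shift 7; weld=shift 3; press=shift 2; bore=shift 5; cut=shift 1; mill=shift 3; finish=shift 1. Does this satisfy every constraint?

bend can only start once cut is done — holds.
weld must fall between shift 3 and shift 4 — holds.
drill and bend are set up together (same shift) — holds.
turn can only start once bend is done — holds.
drill is restricted to shift 2 through shift 4 — holds.
mill can only start once press is done — holds.
mill must be completed before bend — holds.
bend can only start once press is done — holds.
turn can only start once weld is done — holds.

Yes, all constraints hold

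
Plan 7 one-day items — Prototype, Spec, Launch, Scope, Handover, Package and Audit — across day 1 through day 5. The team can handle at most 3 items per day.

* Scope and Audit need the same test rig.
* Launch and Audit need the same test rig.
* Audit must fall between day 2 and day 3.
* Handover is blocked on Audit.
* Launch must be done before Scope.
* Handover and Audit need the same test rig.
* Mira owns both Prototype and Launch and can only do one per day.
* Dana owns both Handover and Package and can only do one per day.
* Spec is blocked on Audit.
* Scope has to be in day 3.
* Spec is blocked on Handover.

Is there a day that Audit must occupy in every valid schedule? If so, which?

Audit's window is day 2–day 3.
Scope is fixed at day 3, and Audit can't share a day with Scope.
So Audit must be day 2.

day 2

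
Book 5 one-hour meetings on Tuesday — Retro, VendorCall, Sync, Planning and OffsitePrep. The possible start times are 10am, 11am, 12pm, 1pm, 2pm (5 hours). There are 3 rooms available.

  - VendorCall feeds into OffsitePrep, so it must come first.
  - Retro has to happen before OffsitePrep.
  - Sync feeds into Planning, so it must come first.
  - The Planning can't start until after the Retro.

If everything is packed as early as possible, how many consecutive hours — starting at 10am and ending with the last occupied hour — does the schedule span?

The precedence chain requires at least 2 distinct hours.
With at most 3 per hour and 5 meetings, at least 2 hours are needed.
2 works (last occupied hour: 11am): for example VendorCall in 10am; Retro in 10am; Planning in 11am; OffsitePrep in 11am; Sync in 10am.

2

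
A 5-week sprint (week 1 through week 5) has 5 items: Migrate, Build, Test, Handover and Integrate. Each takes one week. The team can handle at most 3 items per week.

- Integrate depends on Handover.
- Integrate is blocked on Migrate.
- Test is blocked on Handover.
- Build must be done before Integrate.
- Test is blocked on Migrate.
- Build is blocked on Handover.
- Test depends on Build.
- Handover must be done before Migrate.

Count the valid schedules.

34

Splitting on Migrate: it can be week 2 (14), week 3 (14), week 4 (6). Listing each branch's schedules as (Build, Test, Handover, Integrate) by week number:
Migrate=week 2: (2,3,1,3) (2,3,1,4) (2,3,1,5) (2,4,1,3) (2,4,1,4) (2,4,1,5) (2,5,1,3) (2,5,1,4) (2,5,1,5) (3,4,1,4) (3,4,1,5) (3,5,1,4) (3,5,1,5) (4,5,1,5) — 14.
Migrate=week 3: (2,4,1,4) (2,4,1,5) (2,5,1,4) (2,5,1,5) (3,4,1,4) (3,4,1,5) (3,4,2,4) (3,4,2,5) (3,5,1,4) (3,5,1,5) (3,5,2,4) (3,5,2,5) (4,5,1,5) (4,5,2,5) — 14.
Migrate=week 4: (2,5,1,5) (3,5,1,5) (3,5,2,5) (4,5,1,5) (4,5,2,5) (4,5,3,5) — 6.
Summing: 14 + 14 + 6 = 34.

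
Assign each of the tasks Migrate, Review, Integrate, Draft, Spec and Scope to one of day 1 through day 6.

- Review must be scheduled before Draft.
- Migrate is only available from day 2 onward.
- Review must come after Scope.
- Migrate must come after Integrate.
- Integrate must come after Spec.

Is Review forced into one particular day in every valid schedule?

Review can be day 2 (e.g. Review=day 2; Integrate=day 2; Migrate=day 3; Spec=day 1; Scope=day 1; Draft=day 3) or day 3 (e.g. Migrate -> day 3, Scope -> day 1, Review -> day 3, Integrate -> day 2, Draft -> day 4, Spec -> day 1).

No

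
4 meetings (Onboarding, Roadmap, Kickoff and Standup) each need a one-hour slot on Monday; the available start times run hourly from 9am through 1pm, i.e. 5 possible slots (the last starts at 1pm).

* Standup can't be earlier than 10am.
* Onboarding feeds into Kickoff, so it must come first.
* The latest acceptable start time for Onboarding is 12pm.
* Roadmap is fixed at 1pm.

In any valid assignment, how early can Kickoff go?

Precedence pushes Kickoff to at least 10am.
Kickoff at 10am is achievable: Roadmap -> 1pm; Onboarding -> 9am; Standup -> 10am; Kickoff -> 10am.

10am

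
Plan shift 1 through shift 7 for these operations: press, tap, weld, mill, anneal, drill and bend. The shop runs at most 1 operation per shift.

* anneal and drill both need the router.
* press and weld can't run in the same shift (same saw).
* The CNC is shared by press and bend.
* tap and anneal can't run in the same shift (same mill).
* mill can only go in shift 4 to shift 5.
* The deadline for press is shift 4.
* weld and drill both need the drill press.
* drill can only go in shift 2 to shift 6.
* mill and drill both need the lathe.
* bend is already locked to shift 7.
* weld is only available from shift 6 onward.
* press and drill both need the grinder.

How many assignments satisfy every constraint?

Splitting on press: it can be shift 1 (12), shift 2 (8), shift 3 (8), shift 4 (4). Listing each branch's schedules as (tap, weld, mill, anneal, drill, bend) by shift number:
press=shift 1: (2,6,4,3,5,7) (2,6,4,5,3,7) (2,6,5,3,4,7) (2,6,5,4,3,7) (3,6,4,2,5,7) (3,6,4,5,2,7) (3,6,5,2,4,7) (3,6,5,4,2,7) (4,6,5,2,3,7) (4,6,5,3,2,7) (5,6,4,2,3,7) (5,6,4,3,2,7) — 12.
press=shift 2: (1,6,4,3,5,7) (1,6,4,5,3,7) (1,6,5,3,4,7) (1,6,5,4,3,7) (3,6,4,1,5,7) (3,6,5,1,4,7) (4,6,5,1,3,7) (5,6,4,1,3,7) — 8.
press=shift 3: (1,6,4,2,5,7) (1,6,4,5,2,7) (1,6,5,2,4,7) (1,6,5,4,2,7) (2,6,4,1,5,7) (2,6,5,1,4,7) (4,6,5,1,2,7) (5,6,4,1,2,7) — 8.
press=shift 4: (1,6,5,2,3,7) (1,6,5,3,2,7) (2,6,5,1,3,7) (3,6,5,1,2,7) — 4.
Summing: 12 + 8 + 8 + 4 = 32.

32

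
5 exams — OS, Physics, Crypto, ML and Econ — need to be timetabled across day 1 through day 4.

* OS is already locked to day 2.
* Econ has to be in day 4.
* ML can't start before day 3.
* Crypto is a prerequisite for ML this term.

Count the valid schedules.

20

Splitting on Physics: it can be day 1 (5), day 2 (5), day 3 (5), day 4 (5). Listing each branch's schedules as (OS, Crypto, ML, Econ) by day number:
Physics=day 1: (2,1,3,4) (2,1,4,4) (2,2,3,4) (2,2,4,4) (2,3,4,4) — 5.
Physics=day 2: (2,1,3,4) (2,1,4,4) (2,2,3,4) (2,2,4,4) (2,3,4,4) — 5.
Physics=day 3: (2,1,3,4) (2,1,4,4) (2,2,3,4) (2,2,4,4) (2,3,4,4) — 5.
Physics=day 4: (2,1,3,4) (2,1,4,4) (2,2,3,4) (2,2,4,4) (2,3,4,4) — 5.
Summing: 5 + 5 + 5 + 5 = 20.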